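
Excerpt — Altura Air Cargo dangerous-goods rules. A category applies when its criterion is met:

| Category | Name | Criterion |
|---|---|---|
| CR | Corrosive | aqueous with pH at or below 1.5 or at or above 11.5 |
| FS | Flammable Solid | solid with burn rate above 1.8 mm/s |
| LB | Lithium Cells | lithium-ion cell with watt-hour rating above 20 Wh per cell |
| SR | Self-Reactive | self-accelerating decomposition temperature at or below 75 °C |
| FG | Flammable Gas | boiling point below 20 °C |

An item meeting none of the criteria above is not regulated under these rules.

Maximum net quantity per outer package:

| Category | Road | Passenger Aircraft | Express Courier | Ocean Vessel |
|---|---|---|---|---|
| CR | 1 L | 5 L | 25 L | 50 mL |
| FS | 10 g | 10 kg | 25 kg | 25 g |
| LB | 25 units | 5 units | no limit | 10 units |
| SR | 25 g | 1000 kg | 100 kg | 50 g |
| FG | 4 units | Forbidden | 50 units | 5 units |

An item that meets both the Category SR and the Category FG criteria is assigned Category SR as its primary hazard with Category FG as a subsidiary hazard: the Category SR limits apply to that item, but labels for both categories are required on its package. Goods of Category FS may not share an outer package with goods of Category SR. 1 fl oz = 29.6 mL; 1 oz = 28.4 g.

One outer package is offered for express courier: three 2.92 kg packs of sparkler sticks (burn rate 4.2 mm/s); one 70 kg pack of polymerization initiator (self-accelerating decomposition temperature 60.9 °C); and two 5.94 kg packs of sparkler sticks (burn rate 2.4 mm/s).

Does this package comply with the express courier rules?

No

With burn rate 4.2 mm/s (> 1.8 mm/s), the sparkler sticks fall in Category FS.
The polymerization initiator has self-accelerating decomposition temperature 60.9 °C, which is ≤ 75 °C, so it is Category SR (Self-Reactive).
With burn rate 2.4 mm/s (> 1.8 mm/s), the sparkler sticks fall in Category FS.
Category FS net quantity: (three 2.92 kg packs = 8.76 kg) + (two 5.94 kg packs = 11.88 kg) = 20.64 kg.
That is within the Category FS express courier limit of 25 kg.
Category SR quantity: 70 kg.
That is within the Category SR express courier limit of 100 kg.
Category FS and Category SR may not share an outer package.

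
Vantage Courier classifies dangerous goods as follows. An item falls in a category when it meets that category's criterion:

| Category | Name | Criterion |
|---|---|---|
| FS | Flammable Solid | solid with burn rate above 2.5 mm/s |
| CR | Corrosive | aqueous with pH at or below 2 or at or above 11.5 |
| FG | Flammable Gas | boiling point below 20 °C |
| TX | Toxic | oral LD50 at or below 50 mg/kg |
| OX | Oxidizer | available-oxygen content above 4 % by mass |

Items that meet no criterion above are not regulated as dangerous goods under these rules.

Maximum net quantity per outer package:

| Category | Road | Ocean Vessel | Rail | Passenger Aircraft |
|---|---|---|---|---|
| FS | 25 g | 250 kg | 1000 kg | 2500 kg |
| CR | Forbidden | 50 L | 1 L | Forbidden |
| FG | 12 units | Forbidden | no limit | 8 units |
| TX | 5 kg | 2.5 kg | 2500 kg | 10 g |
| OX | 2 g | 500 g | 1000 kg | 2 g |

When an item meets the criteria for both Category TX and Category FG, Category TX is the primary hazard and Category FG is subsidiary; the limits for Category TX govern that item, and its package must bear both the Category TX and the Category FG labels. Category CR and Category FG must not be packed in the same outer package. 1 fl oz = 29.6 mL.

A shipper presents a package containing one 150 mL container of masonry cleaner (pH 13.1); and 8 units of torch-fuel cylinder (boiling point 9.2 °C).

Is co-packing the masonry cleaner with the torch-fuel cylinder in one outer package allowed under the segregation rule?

No

The masonry cleaner has pH 13.1, which is ≥ 11.5, so it is Category CR (Corrosive).
Boiling point 9.2 °C meets the Category FG criterion (Flammable Gas), so the torch-fuel cylinder is Category FG.
Category CR and Category FG may not share an outer package.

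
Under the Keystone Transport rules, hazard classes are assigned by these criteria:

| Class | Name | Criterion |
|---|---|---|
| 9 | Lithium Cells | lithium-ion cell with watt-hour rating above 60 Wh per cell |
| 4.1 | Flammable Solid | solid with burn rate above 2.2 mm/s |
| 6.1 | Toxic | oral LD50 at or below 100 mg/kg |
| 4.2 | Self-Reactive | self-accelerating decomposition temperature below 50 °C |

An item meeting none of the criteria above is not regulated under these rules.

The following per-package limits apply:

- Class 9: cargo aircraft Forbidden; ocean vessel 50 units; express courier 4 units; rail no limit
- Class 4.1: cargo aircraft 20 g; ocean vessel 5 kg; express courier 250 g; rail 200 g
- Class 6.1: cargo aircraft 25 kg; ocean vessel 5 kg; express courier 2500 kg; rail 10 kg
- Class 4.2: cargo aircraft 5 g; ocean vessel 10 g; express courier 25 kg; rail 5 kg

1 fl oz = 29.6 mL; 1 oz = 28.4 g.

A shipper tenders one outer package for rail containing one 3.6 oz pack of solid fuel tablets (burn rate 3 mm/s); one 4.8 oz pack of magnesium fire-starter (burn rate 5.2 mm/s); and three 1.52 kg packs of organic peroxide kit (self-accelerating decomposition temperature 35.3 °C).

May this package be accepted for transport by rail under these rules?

No

With burn rate 3 mm/s (> 2.2 mm/s), the solid fuel tablets fall in Class 4.1.
Magnesium fire-starter: burn rate 5.2 mm/s > 2.2 mm/s → Class 4.1 (Flammable Solid).
Organic peroxide kit: self-accelerating decomposition temperature 35.3 °C < 50 °C → Class 4.2 (Self-Reactive).
Total Class 4.1: (one 3.6 oz pack = 102.24 g) + (one 4.8 oz pack = 136.32 g) = 238.56 g.
238.56 g exceeds the rail limit of 200 g for Class 4.1.
Class 4.2 quantity: three 1.52 kg packs = 4.56 kg.
4.56 kg ≤ 5 kg (rail limit, Class 4.2) — within limit.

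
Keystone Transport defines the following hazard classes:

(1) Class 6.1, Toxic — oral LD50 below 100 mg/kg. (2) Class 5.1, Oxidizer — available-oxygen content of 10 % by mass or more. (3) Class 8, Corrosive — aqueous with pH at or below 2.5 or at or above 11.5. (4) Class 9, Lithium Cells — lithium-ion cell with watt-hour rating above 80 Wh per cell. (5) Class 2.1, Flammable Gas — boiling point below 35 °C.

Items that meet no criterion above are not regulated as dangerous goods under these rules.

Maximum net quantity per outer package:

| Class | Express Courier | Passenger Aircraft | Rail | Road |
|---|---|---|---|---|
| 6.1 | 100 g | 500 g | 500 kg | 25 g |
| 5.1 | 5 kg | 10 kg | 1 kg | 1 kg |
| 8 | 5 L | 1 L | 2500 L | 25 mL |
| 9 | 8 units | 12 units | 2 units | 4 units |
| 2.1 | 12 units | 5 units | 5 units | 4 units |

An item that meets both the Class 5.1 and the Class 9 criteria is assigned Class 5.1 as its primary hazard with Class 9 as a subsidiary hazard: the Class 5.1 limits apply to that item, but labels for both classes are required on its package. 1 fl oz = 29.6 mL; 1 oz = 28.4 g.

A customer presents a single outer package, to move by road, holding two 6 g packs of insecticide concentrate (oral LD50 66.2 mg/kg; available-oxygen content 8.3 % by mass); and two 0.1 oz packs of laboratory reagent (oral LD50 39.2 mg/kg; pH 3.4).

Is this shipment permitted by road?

Yes

Oral LD50 66.2 mg/kg meets the Class 6.1 criterion (Toxic), so the insecticide concentrate is Class 6.1.
Laboratory reagent: oral LD50 39.2 mg/kg < 100 mg/kg → Class 6.1 (Toxic).
Total Class 6.1: (two 6 g packs = 12 g) + (two 0.1 oz packs = 5.68 g) = 17.68 g.
17.68 g is within the road limit of 25 g for Class 6.1.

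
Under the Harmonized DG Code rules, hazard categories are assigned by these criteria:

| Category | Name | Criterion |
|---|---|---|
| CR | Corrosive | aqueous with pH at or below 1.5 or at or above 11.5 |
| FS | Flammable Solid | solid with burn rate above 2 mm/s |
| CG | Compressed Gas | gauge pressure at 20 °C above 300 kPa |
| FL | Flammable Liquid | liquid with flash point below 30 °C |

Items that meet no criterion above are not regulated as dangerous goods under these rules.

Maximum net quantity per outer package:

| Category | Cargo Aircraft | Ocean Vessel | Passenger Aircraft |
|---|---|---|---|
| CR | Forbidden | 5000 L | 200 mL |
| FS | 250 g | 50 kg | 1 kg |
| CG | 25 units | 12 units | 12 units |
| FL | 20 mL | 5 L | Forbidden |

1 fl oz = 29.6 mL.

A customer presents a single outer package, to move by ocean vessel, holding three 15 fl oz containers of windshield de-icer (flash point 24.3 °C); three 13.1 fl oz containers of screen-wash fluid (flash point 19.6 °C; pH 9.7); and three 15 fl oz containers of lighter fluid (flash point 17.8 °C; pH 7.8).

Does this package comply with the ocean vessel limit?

Windshield de-icer: flash point 24.3 °C < 30 °C → Category FL (Flammable Liquid).
Flash point 19.6 °C meets the Category FL criterion (Flammable Liquid), so the screen-wash fluid is Category FL.
With flash point 17.8 °C (< 30 °C), the lighter fluid falls in Category FL.
Total Category FL: (three 15 fl oz containers = 1.332 L) + (three 13.1 fl oz containers = 1163.28 mL) + (three 15 fl oz containers = 1.332 L) = 3827.28 mL.
That is within the Category FL ocean vessel limit of 5 L.

Yes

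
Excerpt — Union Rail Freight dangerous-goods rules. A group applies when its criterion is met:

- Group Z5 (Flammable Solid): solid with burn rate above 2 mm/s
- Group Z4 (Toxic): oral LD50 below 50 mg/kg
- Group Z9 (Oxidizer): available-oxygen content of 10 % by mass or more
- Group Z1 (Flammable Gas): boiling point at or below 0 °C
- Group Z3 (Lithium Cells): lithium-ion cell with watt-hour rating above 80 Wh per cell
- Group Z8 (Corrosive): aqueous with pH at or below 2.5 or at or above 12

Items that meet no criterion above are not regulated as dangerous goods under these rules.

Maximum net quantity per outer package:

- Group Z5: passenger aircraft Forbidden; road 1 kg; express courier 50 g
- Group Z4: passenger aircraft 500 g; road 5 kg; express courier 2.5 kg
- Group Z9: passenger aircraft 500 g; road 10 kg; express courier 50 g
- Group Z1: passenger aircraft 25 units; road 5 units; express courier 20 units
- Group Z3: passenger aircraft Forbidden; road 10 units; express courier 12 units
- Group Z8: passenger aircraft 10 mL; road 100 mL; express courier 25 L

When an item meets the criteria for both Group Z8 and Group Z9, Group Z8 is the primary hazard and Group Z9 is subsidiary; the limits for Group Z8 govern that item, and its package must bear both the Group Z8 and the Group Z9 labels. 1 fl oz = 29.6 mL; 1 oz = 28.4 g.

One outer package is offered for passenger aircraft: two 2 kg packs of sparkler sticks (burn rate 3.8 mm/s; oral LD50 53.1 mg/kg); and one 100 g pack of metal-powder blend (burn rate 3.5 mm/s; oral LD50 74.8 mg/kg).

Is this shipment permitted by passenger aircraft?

Sparkler sticks: burn rate 3.8 mm/s > 2 mm/s → Group Z5 (Flammable Solid).
The metal-powder blend has burn rate 3.5 mm/s, which is > 2 mm/s, so it is Group Z5 (Flammable Solid).
Total Group Z5: (two 2 kg packs = 4 kg) + 100 g = 4.1 kg.
By passenger aircraft, Group Z5 is Forbidden regardless of quantity.

No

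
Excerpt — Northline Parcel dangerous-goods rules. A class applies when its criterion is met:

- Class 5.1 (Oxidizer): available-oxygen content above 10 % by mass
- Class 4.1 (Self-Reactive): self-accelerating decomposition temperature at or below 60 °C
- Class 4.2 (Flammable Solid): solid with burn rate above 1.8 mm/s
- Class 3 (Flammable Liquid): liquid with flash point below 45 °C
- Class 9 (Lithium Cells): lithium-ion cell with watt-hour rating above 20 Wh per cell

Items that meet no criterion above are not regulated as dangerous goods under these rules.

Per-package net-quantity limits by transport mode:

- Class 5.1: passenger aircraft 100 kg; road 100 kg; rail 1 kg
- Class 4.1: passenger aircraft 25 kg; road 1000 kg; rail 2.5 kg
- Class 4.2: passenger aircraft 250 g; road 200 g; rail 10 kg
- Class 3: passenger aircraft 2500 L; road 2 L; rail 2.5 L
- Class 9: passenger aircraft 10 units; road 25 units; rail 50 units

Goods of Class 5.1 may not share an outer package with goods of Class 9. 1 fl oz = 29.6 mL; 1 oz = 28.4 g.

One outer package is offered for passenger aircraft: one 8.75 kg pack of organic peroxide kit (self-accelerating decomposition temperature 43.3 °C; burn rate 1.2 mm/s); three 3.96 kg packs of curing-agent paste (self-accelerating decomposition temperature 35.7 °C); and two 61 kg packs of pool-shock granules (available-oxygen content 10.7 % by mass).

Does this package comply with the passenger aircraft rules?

The organic peroxide kit has self-accelerating decomposition temperature 43.3 °C, which is ≤ 60 °C, so it is Class 4.1 (Self-Reactive).
With self-accelerating decomposition temperature 35.7 °C (≤ 60 °C), the curing-agent paste falls in Class 4.1.
The pool-shock granules have available-oxygen content 10.7 % by mass, which is > 10 % by mass, so they are Class 5.1 (Oxidizer).
Class 4.1 net quantity: 8.75 kg + (three 3.96 kg packs = 11.88 kg) = 20.63 kg.
20.63 kg is within the passenger aircraft limit of 25 kg for Class 4.1.
Class 5.1 quantity: two 61 kg packs = 122 kg.
That exceeds the Class 5.1 passenger aircraft limit of 100 kg.
The segregation rule (Class 5.1 with Class 9) does not apply to Class 4.1 with Class 5.1.

No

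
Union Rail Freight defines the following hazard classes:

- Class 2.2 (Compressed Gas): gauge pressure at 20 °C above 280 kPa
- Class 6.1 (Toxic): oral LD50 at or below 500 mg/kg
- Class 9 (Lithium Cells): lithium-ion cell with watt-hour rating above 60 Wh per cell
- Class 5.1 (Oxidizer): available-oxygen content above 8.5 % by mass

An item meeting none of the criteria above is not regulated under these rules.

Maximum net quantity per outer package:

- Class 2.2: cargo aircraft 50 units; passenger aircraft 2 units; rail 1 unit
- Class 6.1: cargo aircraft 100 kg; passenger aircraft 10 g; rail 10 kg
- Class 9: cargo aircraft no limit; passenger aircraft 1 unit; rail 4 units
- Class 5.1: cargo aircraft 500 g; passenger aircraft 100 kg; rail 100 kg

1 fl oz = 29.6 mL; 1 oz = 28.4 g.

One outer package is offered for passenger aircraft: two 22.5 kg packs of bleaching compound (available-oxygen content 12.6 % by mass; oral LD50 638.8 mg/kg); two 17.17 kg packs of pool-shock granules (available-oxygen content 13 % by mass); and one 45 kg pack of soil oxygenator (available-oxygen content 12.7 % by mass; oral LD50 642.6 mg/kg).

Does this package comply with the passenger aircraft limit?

No

With available-oxygen content 12.6 % by mass (> 8.5 % by mass), the bleaching compound falls in Class 5.1.
The pool-shock granules have available-oxygen content 13 % by mass, which is > 8.5 % by mass, so they are Class 5.1 (Oxidizer).
Available-oxygen content 12.7 % by mass meets the Class 5.1 criterion (Oxidizer), so the soil oxygenator is Class 5.1.
Class 5.1 net quantity: (two 22.5 kg packs = 45 kg) + (two 17.17 kg packs = 34.34 kg) + 45 kg = 124.34 kg.
That exceeds the Class 5.1 passenger aircraft limit of 100 kg.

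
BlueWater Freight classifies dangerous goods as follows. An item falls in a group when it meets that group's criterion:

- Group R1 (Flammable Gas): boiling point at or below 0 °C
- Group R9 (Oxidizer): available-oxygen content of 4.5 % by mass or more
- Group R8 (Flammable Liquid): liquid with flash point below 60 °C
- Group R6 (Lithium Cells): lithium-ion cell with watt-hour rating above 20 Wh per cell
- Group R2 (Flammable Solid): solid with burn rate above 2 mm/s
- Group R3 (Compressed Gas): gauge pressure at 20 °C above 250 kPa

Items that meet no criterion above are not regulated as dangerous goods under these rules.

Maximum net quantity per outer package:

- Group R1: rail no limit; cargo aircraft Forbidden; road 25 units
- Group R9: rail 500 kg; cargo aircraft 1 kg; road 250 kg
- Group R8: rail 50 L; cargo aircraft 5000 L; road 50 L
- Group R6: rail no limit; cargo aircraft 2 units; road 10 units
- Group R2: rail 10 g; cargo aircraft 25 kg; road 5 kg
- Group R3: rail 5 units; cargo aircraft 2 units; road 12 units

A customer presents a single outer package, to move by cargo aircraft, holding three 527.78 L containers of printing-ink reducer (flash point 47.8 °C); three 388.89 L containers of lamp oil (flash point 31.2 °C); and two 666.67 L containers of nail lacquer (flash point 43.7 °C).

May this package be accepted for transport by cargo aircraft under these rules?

Yes

The printing-ink reducer has flash point 47.8 °C, which is < 60 °C, so it is Group R8 (Flammable Liquid).
Lamp oil: flash point 31.2 °C < 60 °C → Group R8 (Flammable Liquid).
With flash point 43.7 °C (< 60 °C), the nail lacquer falls in Group R8.
Group R8 net quantity: (three 527.78 L containers = 1583.34 L) + (three 388.89 L containers = 1166.67 L) + (two 666.67 L containers = 1333.34 L) = 4083.35 L.
4083.35 L is within the cargo aircraft limit of 5000 L for Group R8.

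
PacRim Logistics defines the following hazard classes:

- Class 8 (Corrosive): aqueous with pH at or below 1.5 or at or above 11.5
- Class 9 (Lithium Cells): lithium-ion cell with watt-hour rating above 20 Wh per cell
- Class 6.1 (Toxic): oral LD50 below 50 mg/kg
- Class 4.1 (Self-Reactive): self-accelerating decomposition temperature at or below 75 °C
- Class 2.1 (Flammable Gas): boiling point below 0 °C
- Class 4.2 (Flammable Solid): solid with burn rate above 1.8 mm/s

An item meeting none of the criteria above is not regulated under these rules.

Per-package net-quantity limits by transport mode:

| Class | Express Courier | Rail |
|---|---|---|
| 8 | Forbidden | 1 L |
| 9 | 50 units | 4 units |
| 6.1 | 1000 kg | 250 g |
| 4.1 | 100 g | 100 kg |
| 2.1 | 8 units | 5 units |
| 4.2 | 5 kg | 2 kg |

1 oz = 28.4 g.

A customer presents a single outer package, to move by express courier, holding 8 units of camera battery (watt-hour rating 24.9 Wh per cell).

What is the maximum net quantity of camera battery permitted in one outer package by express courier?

Watt-hour rating 24.9 Wh per cell meets the Class 9 criterion (Lithium Cells), so the camera battery is Class 9.
The express courier limit for Class 9 is 50 units.

50 units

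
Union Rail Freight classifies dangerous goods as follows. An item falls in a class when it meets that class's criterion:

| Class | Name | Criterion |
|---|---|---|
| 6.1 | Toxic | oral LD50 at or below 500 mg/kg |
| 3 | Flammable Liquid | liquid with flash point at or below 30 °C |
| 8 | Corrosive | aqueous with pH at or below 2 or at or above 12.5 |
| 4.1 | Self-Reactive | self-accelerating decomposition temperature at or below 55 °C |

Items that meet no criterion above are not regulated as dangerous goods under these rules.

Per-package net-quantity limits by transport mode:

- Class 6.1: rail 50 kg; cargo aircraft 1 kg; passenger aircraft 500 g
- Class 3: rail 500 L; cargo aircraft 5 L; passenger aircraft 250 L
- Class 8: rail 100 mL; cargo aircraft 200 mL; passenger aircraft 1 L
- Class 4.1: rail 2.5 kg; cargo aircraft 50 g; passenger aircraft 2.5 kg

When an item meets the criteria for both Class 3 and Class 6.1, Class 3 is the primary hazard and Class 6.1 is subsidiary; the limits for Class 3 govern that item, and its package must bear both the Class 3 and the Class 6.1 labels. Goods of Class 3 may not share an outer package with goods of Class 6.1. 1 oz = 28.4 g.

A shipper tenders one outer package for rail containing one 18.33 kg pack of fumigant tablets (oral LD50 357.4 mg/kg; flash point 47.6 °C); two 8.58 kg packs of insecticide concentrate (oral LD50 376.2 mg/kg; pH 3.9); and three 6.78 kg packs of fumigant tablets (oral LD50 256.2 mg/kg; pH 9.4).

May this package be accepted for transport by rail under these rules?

No

Oral LD50 357.4 mg/kg meets the Class 6.1 criterion (Toxic), so the fumigant tablets are Class 6.1.
Oral LD50 376.2 mg/kg meets the Class 6.1 criterion (Toxic), so the insecticide concentrate is Class 6.1.
The fumigant tablets have oral LD50 256.2 mg/kg, which is ≤ 500 mg/kg, so they are Class 6.1 (Toxic).
Class 6.1 net quantity: 18.33 kg + (two 8.58 kg packs = 17.16 kg) + (three 6.78 kg packs = 20.34 kg) = 55.83 kg.
That exceeds the Class 6.1 rail limit of 50 kg.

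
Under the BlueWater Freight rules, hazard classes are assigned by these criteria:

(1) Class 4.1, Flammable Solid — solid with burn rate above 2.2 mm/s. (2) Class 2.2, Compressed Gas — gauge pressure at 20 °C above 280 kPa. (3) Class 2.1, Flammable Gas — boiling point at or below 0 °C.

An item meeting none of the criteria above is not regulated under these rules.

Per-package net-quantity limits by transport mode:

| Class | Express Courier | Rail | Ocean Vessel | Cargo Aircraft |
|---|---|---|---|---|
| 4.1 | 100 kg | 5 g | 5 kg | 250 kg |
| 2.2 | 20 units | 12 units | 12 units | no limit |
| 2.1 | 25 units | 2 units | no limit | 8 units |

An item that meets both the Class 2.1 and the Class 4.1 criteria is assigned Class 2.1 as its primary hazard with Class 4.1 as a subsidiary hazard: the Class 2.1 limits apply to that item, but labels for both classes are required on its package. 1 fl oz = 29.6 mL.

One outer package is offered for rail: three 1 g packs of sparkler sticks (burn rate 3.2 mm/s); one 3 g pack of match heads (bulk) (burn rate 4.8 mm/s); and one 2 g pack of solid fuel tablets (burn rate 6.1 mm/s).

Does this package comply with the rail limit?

The sparkler sticks have burn rate 3.2 mm/s, which is > 2.2 mm/s, so they are Class 4.1 (Flammable Solid).
Burn rate 4.8 mm/s meets the Class 4.1 criterion (Flammable Solid), so the match heads (bulk) are Class 4.1.
With burn rate 6.1 mm/s (> 2.2 mm/s), the solid fuel tablets fall in Class 4.1.
Total Class 4.1: (three 1 g packs = 3 g) + 3 g + 2 g = 8 g.
8 g > 5 g (rail limit, Class 4.1) — over the limit.

No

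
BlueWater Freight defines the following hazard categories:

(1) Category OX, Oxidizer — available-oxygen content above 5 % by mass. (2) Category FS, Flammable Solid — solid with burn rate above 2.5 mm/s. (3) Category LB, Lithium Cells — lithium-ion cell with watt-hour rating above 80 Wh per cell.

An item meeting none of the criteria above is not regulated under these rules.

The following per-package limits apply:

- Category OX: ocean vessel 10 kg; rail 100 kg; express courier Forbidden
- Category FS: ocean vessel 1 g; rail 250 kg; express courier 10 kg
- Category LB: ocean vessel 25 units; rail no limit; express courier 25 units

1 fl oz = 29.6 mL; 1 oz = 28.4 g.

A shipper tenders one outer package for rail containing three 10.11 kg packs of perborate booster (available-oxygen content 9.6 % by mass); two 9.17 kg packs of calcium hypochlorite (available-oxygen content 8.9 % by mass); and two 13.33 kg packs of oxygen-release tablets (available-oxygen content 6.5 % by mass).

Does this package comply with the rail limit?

Perborate booster: available-oxygen content 9.6 % by mass > 5 % by mass → Category OX (Oxidizer).
The calcium hypochlorite has available-oxygen content 8.9 % by mass, which is > 5 % by mass, so it is Category OX (Oxidizer).
Available-oxygen content 6.5 % by mass meets the Category OX criterion (Oxidizer), so the oxygen-release tablets are Category OX.
Total Category OX: (three 10.11 kg packs = 30.33 kg) + (two 9.17 kg packs = 18.34 kg) + (two 13.33 kg packs = 26.66 kg) = 75.33 kg.
That is within the Category OX rail limit of 100 kg.

Yes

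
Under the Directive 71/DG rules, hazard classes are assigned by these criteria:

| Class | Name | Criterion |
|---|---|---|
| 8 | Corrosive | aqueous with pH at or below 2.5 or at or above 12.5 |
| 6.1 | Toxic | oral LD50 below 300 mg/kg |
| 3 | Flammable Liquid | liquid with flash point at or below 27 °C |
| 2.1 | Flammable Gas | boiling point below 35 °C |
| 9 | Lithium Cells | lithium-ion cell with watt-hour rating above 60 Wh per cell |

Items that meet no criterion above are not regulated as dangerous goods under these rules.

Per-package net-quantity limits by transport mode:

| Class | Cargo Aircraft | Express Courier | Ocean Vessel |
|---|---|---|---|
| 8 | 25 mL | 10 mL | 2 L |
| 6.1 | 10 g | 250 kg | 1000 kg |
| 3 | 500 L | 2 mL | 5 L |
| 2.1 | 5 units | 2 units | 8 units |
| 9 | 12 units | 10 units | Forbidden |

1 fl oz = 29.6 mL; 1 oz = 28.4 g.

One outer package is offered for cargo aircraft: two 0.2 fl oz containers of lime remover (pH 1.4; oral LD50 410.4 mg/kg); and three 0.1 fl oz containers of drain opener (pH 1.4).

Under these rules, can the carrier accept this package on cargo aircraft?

pH 1.4 meets the Class 8 criterion (Corrosive), so the lime remover is Class 8.
Drain opener: pH 1.4 ≤ 2.5 → Class 8 (Corrosive).
Class 8 net quantity: (two 0.2 fl oz containers = 11.84 mL) + (three 0.1 fl oz containers = 8.88 mL) = 20.72 mL.
That is within the Class 8 cargo aircraft limit of 25 mL.

Yes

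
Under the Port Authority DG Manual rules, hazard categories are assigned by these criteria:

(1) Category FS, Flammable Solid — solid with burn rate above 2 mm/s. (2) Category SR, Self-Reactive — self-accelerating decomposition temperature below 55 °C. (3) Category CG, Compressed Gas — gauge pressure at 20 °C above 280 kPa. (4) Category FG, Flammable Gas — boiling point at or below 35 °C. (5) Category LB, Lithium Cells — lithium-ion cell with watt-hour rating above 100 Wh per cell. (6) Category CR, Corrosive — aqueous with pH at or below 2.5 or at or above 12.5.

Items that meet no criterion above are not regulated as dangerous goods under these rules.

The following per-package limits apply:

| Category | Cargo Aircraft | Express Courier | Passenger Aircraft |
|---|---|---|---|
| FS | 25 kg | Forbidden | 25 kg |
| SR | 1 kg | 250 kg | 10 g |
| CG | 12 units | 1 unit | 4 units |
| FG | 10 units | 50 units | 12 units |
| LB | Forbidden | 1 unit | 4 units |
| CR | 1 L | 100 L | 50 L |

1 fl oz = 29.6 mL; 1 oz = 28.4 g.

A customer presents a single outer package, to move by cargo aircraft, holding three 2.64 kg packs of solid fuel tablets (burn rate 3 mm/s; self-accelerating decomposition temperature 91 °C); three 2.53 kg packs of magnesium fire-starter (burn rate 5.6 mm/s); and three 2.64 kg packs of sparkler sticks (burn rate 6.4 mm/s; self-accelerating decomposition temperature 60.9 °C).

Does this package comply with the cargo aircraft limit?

Solid fuel tablets: burn rate 3 mm/s > 2 mm/s → Category FS (Flammable Solid).
The magnesium fire-starter has burn rate 5.6 mm/s, which is > 2 mm/s, so it is Category FS (Flammable Solid).
The sparkler sticks have burn rate 6.4 mm/s, which is > 2 mm/s, so they are Category FS (Flammable Solid).
Total Category FS: (three 2.64 kg packs = 7.92 kg) + (three 2.53 kg packs = 7.59 kg) + (three 2.64 kg packs = 7.92 kg) = 23.43 kg.
That is within the Category FS cargo aircraft limit of 25 kg.

Yes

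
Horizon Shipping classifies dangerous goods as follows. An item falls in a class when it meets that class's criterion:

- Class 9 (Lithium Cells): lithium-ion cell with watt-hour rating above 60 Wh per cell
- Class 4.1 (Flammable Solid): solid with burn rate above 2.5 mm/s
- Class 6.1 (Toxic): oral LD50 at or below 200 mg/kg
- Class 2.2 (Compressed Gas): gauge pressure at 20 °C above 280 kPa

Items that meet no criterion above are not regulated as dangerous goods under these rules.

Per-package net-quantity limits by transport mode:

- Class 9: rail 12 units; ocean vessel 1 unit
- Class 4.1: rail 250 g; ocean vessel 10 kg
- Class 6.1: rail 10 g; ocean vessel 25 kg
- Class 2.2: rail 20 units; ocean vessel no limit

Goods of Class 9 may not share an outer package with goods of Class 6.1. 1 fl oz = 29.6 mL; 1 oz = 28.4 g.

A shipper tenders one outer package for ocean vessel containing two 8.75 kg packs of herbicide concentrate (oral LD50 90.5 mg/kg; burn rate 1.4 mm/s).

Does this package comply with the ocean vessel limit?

Yes

With oral LD50 90.5 mg/kg (≤ 200 mg/kg), the herbicide concentrate falls in Class 6.1.
Class 6.1 quantity: two 8.75 kg packs = 17.5 kg.
That is within the Class 6.1 ocean vessel limit of 25 kg.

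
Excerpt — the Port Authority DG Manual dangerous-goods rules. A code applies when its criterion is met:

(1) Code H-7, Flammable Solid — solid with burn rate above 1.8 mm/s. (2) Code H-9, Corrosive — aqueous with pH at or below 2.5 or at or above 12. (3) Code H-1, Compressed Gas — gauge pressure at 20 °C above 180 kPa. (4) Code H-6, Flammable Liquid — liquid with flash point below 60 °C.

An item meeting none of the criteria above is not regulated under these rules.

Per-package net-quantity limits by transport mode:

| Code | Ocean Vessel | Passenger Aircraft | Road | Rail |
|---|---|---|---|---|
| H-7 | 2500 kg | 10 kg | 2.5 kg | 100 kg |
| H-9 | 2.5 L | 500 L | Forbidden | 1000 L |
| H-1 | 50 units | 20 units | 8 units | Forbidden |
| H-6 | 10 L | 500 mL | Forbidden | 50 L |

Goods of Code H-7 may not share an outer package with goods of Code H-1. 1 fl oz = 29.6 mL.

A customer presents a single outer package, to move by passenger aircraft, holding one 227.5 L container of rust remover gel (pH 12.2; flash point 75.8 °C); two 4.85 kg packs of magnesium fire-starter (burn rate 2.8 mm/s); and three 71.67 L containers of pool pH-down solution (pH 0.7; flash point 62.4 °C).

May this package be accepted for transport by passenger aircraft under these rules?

The rust remover gel has pH 12.2, which is ≥ 12, so it is Code H-9 (Corrosive).
With burn rate 2.8 mm/s (> 1.8 mm/s), the magnesium fire-starter falls in Code H-7.
With pH 0.7 (≤ 2.5), the pool pH-down solution falls in Code H-9.
Code H-7 quantity: two 4.85 kg packs = 9.7 kg.
9.7 kg is within the passenger aircraft limit of 10 kg for Code H-7.
Total Code H-9: 227.5 L + (three 71.67 L containers = 215.01 L) = 442.51 L.
That is within the Code H-9 passenger aircraft limit of 500 L.
The segregation rule (Code H-7 with Code H-1) does not apply to Code H-7 with Code H-9.
Every hazard code is within its passenger aircraft limit and no segregation rule is violated.

Yes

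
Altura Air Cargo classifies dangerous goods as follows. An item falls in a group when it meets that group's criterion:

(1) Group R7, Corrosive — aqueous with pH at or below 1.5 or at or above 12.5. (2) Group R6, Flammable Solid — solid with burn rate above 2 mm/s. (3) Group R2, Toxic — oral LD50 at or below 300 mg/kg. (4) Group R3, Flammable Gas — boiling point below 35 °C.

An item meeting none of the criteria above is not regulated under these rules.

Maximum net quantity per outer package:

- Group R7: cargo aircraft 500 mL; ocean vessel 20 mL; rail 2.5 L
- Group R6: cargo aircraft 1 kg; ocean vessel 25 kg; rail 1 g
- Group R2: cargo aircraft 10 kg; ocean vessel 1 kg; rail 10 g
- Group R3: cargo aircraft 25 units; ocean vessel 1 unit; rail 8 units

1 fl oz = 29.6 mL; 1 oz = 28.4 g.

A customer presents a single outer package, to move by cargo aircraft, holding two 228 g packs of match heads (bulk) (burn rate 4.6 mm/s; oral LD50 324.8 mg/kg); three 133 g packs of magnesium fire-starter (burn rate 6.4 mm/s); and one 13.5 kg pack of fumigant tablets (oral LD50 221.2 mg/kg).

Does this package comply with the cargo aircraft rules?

No

Burn rate 4.6 mm/s meets the Group R6 criterion (Flammable Solid), so the match heads (bulk) are Group R6.
With burn rate 6.4 mm/s (> 2 mm/s), the magnesium fire-starter falls in Group R6.
With oral LD50 221.2 mg/kg (≤ 300 mg/kg), the fumigant tablets fall in Group R2.
Total Group R6: (two 228 g packs = 456 g) + (three 133 g packs = 399 g) = 855 g.
855 g ≤ 1 kg (cargo aircraft limit, Group R6) — within limit.
Group R2 quantity: 13.5 kg.
That exceeds the Group R2 cargo aircraft limit of 10 kg.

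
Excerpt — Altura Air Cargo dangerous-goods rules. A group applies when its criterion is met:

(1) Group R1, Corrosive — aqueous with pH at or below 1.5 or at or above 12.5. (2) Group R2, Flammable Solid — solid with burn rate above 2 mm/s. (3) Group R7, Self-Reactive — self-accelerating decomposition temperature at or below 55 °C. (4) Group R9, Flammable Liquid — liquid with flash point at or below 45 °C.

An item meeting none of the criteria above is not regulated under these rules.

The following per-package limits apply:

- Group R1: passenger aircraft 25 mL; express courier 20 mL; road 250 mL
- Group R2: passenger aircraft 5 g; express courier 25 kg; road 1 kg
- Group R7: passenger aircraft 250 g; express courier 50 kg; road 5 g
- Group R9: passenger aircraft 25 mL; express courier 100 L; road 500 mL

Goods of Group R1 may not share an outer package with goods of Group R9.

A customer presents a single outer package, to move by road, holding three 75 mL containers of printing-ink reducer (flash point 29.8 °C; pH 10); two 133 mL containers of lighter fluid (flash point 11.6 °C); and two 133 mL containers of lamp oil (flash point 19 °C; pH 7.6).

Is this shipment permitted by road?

No

Flash point 29.8 °C meets the Group R9 criterion (Flammable Liquid), so the printing-ink reducer is Group R9.
With flash point 11.6 °C (≤ 45 °C), the lighter fluid falls in Group R9.
Flash point 19 °C meets the Group R9 criterion (Flammable Liquid), so the lamp oil is Group R9.
Group R9 net quantity: (three 75 mL containers = 225 mL) + (two 133 mL containers = 266 mL) + (two 133 mL containers = 266 mL) = 757 mL.
That exceeds the Group R9 road limit of 500 mL.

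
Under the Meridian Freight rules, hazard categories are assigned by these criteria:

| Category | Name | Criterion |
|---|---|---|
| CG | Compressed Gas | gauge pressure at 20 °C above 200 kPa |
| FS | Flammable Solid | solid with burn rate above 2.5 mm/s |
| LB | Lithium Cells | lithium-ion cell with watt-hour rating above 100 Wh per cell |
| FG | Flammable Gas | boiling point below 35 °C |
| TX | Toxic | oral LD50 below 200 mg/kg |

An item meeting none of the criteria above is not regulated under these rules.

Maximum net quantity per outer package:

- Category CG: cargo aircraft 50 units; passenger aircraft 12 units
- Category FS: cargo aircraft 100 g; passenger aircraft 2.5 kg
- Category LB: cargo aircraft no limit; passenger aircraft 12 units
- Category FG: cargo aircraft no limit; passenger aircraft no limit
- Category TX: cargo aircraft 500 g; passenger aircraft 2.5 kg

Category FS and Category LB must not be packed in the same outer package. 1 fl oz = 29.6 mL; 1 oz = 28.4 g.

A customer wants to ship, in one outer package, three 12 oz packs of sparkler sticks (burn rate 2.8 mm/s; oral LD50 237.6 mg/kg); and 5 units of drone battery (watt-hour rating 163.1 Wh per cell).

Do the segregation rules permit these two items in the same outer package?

The sparkler sticks have burn rate 2.8 mm/s, which is > 2.5 mm/s, so they are Category FS (Flammable Solid).
Drone battery: watt-hour rating 163.1 Wh per cell > 100 Wh per cell → Category LB (Lithium Cells).
Category FS and Category LB may not share an outer package.

No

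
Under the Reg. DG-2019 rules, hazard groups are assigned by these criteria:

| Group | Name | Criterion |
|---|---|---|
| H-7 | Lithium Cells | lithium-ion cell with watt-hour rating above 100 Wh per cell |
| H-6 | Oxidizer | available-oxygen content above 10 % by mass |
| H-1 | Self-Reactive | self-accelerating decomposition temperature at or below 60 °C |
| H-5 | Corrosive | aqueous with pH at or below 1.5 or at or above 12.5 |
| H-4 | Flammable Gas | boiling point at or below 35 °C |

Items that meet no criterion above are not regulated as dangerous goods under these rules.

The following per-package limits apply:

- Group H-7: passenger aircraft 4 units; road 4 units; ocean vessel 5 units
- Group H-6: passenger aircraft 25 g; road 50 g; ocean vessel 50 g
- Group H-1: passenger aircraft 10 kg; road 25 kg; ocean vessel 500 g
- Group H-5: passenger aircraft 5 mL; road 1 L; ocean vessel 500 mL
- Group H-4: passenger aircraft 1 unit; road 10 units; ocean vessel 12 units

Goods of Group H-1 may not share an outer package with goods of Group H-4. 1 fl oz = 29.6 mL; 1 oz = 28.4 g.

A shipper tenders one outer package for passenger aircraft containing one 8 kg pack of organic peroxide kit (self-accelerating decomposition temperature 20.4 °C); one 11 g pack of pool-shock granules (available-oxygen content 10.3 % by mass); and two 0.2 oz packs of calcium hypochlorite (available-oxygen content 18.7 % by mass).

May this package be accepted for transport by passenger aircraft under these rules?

Yes

Self-accelerating decomposition temperature 20.4 °C meets the Group H-1 criterion (Self-Reactive), so the organic peroxide kit is Group H-1.
The pool-shock granules have available-oxygen content 10.3 % by mass, which is > 10 % by mass, so they are Group H-6 (Oxidizer).
The calcium hypochlorite has available-oxygen content 18.7 % by mass, which is > 10 % by mass, so it is Group H-6 (Oxidizer).
Group H-1 quantity: 8 kg.
8 kg is within the passenger aircraft limit of 10 kg for Group H-1.
Total Group H-6: 11 g + (two 0.2 oz packs = 11.36 g) = 22.36 g.
22.36 g ≤ 25 g (passenger aircraft limit, Group H-6) — within limit.
The segregation rule (Group H-1 with Group H-4) does not apply to Group H-1 with Group H-6.
Every hazard group is within its passenger aircraft limit and no segregation rule is violated.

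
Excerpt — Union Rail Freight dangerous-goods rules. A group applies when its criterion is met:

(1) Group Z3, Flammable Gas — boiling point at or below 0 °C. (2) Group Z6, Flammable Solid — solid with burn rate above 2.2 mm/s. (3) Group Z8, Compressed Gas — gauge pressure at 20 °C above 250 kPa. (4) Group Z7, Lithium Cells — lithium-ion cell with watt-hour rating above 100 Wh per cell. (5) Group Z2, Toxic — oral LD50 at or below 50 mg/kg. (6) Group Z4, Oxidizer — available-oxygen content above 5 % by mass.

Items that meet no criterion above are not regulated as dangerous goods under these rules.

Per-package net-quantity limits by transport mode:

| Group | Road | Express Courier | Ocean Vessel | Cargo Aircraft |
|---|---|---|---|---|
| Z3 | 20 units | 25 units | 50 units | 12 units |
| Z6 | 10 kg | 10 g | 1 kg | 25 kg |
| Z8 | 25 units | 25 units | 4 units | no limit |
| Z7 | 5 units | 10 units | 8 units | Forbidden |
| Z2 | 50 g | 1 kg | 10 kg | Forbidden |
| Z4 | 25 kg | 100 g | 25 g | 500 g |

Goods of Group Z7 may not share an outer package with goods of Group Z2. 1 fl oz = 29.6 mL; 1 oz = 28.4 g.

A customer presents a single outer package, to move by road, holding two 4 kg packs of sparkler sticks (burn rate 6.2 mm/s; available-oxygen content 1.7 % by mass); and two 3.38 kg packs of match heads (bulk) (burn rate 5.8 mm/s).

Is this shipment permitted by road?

Burn rate 6.2 mm/s meets the Group Z6 criterion (Flammable Solid), so the sparkler sticks are Group Z6.
The match heads (bulk) have burn rate 5.8 mm/s, which is > 2.2 mm/s, so they are Group Z6 (Flammable Solid).
Total Group Z6: (two 4 kg packs = 8 kg) + (two 3.38 kg packs = 6.76 kg) = 14.76 kg.
14.76 kg exceeds the road limit of 10 kg for Group Z6.

No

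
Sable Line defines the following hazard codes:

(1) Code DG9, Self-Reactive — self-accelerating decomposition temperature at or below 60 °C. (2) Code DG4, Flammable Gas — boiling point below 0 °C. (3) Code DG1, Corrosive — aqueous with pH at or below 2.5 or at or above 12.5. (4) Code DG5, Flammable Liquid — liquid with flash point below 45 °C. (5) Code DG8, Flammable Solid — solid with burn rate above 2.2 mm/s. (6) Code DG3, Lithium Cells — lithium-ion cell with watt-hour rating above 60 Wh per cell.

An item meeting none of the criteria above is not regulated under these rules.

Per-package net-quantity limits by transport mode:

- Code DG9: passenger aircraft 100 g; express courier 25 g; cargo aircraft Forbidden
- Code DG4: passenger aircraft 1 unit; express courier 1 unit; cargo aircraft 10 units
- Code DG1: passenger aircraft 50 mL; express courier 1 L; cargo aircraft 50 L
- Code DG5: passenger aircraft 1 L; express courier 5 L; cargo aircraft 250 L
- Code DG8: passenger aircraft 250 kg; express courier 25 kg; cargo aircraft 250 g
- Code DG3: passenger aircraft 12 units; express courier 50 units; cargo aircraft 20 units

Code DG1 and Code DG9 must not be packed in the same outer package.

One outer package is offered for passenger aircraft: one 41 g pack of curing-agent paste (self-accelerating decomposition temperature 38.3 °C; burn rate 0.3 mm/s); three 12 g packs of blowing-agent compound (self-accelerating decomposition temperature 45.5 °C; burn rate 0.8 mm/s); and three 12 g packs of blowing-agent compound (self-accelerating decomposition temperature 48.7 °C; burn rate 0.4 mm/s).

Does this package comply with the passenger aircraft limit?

Self-accelerating decomposition temperature 38.3 °C meets the Code DG9 criterion (Self-Reactive), so the curing-agent paste is Code DG9.
Blowing-agent compound: self-accelerating decomposition temperature 45.5 °C ≤ 60 °C → Code DG9 (Self-Reactive).
Blowing-agent compound: self-accelerating decomposition temperature 48.7 °C ≤ 60 °C → Code DG9 (Self-Reactive).
Total Code DG9: 41 g + (three 12 g packs = 36 g) + (three 12 g packs = 36 g) = 113 g.
113 g > 100 g (passenger aircraft limit, Code DG9) — over the limit.

No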